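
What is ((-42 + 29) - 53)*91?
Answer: -6006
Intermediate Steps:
((-42 + 29) - 53)*91 = (-13 - 53)*91 = -66*91 = -6006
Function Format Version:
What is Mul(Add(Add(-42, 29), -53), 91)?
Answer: -6006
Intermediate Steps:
Mul(Add(Add(-42, 29), -53), 91) = Mul(Add(-13, -53), 91) = Mul(-66, 91) = -6006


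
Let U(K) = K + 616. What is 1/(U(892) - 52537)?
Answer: -1/51029 ≈ -1.9597e-5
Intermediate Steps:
U(K) = 616 + K
1/(U(892) - 52537) = 1/((616 + 892) - 52537) = 1/(1508 - 52537) = 1/(-51029) = -1/51029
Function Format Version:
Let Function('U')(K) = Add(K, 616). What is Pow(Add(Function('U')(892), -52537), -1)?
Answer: Rational(-1, 51029) ≈ -1.9597e-5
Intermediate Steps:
Function('U')(K) = Add(616, K)
Pow(Add(Function('U')(892), -52537), -1) = Pow(Add(Add(616, 892), -52537), -1) = Pow(Add(1508, -52537), -1) = Pow(-51029, -1) = Rational(-1, 51029)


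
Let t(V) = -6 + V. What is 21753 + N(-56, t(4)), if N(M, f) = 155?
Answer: 21908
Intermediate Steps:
21753 + N(-56, t(4)) = 21753 + 155 = 21908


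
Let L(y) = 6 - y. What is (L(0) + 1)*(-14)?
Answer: -98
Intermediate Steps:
(L(0) + 1)*(-14) = ((6 - 1*0) + 1)*(-14) = ((6 + 0) + 1)*(-14) = (6 + 1)*(-14) = 7*(-14) = -98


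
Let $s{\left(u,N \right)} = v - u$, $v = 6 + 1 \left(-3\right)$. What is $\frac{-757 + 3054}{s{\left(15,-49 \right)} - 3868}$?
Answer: $- \frac{2297}{3880} \approx -0.59201$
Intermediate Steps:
$v = 3$ ($v = 6 - 3 = 3$)
$s{\left(u,N \right)} = 3 - u$
$\frac{-757 + 3054}{s{\left(15,-49 \right)} - 3868} = \frac{-757 + 3054}{\left(3 - 15\right) - 3868} = \frac{2297}{\left(3 - 15\right) - 3868} = \frac{2297}{-12 - 3868} = \frac{2297}{-3880} = 2297 \left(- \frac{1}{3880}\right) = - \frac{2297}{3880}$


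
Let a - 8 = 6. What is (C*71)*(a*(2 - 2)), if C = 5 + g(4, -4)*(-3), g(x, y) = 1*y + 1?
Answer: 0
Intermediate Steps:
a = 14 (a = 8 + 6 = 14)
g(x, y) = 1 + y (g(x, y) = y + 1 = 1 + y)
C = 14 (C = 5 + (1 - 4)*(-3) = 5 - 3*(-3) = 5 + 9 = 14)
(C*71)*(a*(2 - 2)) = (14*71)*(14*(2 - 2)) = 994*(14*0) = 994*0 = 0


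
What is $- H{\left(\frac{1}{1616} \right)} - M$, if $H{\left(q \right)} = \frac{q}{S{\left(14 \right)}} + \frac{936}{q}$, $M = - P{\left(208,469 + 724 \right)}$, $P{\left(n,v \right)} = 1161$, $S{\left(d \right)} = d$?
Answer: $- \frac{34194252961}{22624} \approx -1.5114 \cdot 10^{6}$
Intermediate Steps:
$M = -1161$ ($M = \left(-1\right) 1161 = -1161$)
$H{\left(q \right)} = \frac{936}{q} + \frac{q}{14}$ ($H{\left(q \right)} = \frac{q}{14} + \frac{936}{q} = \frac{936}{q} + \frac{q}{14}$)
$- H{\left(\frac{1}{1616} \right)} - M = - (\frac{936}{\frac{1}{1616}} + \frac{1}{14 \cdot 1616}) - -1161 = - (936 \frac{1}{\frac{1}{1616}} + \frac{1}{14} \cdot \frac{1}{1616}) + 1161 = - (936 \cdot 1616 + \frac{1}{22624}) + 1161 = - (1512576 + \frac{1}{22624}) + 1161 = \left(-1\right) \frac{34220519425}{22624} + 1161 = - \frac{34220519425}{22624} + 1161 = - \frac{34194252961}{22624}$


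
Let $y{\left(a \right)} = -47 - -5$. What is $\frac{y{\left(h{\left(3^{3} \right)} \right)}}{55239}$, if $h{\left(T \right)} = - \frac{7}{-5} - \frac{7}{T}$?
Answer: $- \frac{14}{18413} \approx -0.00076033$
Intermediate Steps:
$h{\left(T \right)} = \frac{7}{5} - \frac{7}{T}$ ($h{\left(T \right)} = \left(-7\right) \left(- \frac{1}{5}\right) - \frac{7}{T} = \frac{7}{5} - \frac{7}{T}$)
$y{\left(a \right)} = -42$ ($y{\left(a \right)} = -47 + 5 = -42$)
$\frac{y{\left(h{\left(3^{3} \right)} \right)}}{55239} = - \frac{42}{55239} = \left(-42\right) \frac{1}{55239} = - \frac{14}{18413}$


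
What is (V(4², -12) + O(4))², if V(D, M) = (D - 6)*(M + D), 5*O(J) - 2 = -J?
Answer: 39204/25 ≈ 1568.2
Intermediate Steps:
O(J) = ⅖ - J/5 (O(J) = ⅖ + (-J)/5 = ⅖ - J/5)
V(D, M) = (-6 + D)*(D + M)
(V(4², -12) + O(4))² = (((4²)² - 6*4² - 6*(-12) + 4²*(-12)) + (⅖ - ⅕*4))² = ((16² - 6*16 + 72 + 16*(-12)) + (⅖ - ⅘))² = ((256 - 96 + 72 - 192) - ⅖)² = (40 - ⅖)² = (198/5)² = 39204/25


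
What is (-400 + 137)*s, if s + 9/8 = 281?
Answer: -588857/8 ≈ -73607.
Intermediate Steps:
s = 2239/8 (s = -9/8 + 281 = 2239/8 ≈ 279.88)
(-400 + 137)*s = (-400 + 137)*(2239/8) = -263*2239/8 = -588857/8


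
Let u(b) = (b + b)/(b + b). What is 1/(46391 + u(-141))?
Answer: 1/46392 ≈ 2.1555e-5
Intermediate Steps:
u(b) = 1 (u(b) = (2*b)/((2*b)) = (2*b)*(1/(2*b)) = 1)
1/(46391 + u(-141)) = 1/(46391 + 1) = 1/46392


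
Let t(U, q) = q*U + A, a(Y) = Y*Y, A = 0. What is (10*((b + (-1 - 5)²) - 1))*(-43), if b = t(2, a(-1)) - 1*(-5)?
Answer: -18060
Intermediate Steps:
a(Y) = Y²
t(U, q) = U*q (t(U, q) = q*U + 0 = U*q + 0 = U*q)
b = 7 (b = 2*(-1)² - 1*(-5) = 2*1 + 5 = 2 + 5 = 7)
(10*((b + (-1 - 5)²) - 1))*(-43) = (10*((7 + (-1 - 5)²) - 1))*(-43) = (10*((7 + (-6)²) - 1))*(-43) = (10*((7 + 36) - 1))*(-43) = (10*(43 - 1))*(-43) = (10*42)*(-43) = 420*(-43) = -18060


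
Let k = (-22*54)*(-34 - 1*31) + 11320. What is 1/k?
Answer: 1/88540 ≈ 1.1294e-5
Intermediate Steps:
k = 88540 (k = -1188*(-34 - 31) + 11320 = -1188*(-65) + 11320 = 77220 + 11320 = 88540)
1/k = 1/88540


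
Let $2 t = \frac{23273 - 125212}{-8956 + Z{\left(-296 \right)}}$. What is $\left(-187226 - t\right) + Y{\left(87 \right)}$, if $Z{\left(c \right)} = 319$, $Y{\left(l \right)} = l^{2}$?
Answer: $- \frac{3103496957}{17274} \approx -1.7966 \cdot 10^{5}$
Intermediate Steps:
$t = \frac{101939}{17274}$ ($t = \frac{\left(23273 - 125212\right) \frac{1}{-8956 + 319}}{2} = \frac{\left(-101939\right) \frac{1}{-8637}}{2} = \frac{\left(-101939\right) \left(- \frac{1}{8637}\right)}{2} = \frac{1}{2} \cdot \frac{101939}{8637} = \frac{101939}{17274} \approx 5.9013$)
$\left(-187226 - t\right) + Y{\left(87 \right)} = \left(-187226 - \frac{101939}{17274}\right) + 87^{2} = \left(-187226 - \frac{101939}{17274}\right) + 7569 = - \frac{3234243863}{17274} + 7569 = - \frac{3103496957}{17274}$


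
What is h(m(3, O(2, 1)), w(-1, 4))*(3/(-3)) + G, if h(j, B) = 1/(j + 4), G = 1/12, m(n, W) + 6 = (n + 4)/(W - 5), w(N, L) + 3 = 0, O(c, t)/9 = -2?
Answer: 329/636 ≈ 0.51730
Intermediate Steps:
O(c, t) = -18 (O(c, t) = 9*(-2) = -18)
w(N, L) = -3 (w(N, L) = -3 + 0 = -3)
m(n, W) = -6 + (4 + n)/(-5 + W) (m(n, W) = -6 + (n + 4)/(W - 5) = -6 + (4 + n)/(-5 + W))
G = 1/12 ≈ 0.083333
h(j, B) = 1/(4 + j)
h(m(3, O(2, 1)), w(-1, 4))*(3/(-3)) + G = (3/(-3))/(4 + (34 + 3 - 6*(-18))/(-5 - 18)) + 1/12 = (3*(-1/3))/(4 + (34 + 3 + 108)/(-23)) + 1/12 = -1/(4 - 1/23*145) + 1/12 = -1/(4 - 145/23) + 1/12 = -1/(-53/23) + 1/12 = -23/53*(-1) + 1/12 = 23/53 + 1/12 = 329/636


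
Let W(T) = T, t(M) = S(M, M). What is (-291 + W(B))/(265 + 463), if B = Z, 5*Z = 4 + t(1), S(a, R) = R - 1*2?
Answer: -363/910 ≈ -0.39890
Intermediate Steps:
S(a, R) = -2 + R (S(a, R) = R - 2 = -2 + R)
t(M) = -2 + M
Z = 3/5 (Z = (4 + (-2 + 1))/5 = (4 - 1)/5 = (1/5)*3 = 3/5 ≈ 0.60000)
B = 3/5 ≈ 0.60000
(-291 + W(B))/(265 + 463) = (-291 + 3/5)/(265 + 463) = -1452/5/728 = -1452/5*1/728 = -363/910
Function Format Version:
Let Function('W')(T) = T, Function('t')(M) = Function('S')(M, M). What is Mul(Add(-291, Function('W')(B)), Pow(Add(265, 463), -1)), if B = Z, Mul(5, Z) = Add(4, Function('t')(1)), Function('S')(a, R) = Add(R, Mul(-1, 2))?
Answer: Rational(-363, 910) ≈ -0.39890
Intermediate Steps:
Function('S')(a, R) = Add(-2, R) (Function('S')(a, R) = Add(R, -2) = Add(-2, R))
Function('t')(M) = Add(-2, M)
Z = Rational(3, 5) (Z = Mul(Rational(1, 5), Add(4, Add(-2, 1))) = Mul(Rational(1, 5), Add(4, -1)) = Mul(Rational(1, 5), 3) = Rational(3, 5) ≈ 0.60000)
B = Rational(3, 5) ≈ 0.60000
Mul(Add(-291, Function('W')(B)), Pow(Add(265, 463), -1)) = Mul(Add(-291, Rational(3, 5)), Pow(Add(265, 463), -1)) = Mul(Rational(-1452, 5), Pow(728, -1)) = Mul(Rational(-1452, 5), Rational(1, 728)) = Rational(-363, 910)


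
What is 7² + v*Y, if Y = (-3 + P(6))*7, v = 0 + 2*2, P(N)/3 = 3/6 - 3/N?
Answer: -35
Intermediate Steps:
P(N) = 3/2 - 9/N (P(N) = 3*(3/6 - 3/N) = 3*(3*(⅙) - 3/N) = 3*(½ - 3/N) = 3/2 - 9/N)
v = 4 (v = 0 + 4 = 4)
Y = -21 (Y = (-3 + (3/2 - 9/6))*7 = (-3 + (3/2 - 9*⅙))*7 = (-3 + (3/2 - 3/2))*7 = (-3 + 0)*7 = -3*7 = -21)
7² + v*Y = 7² + 4*(-21) = 49 - 84 = -35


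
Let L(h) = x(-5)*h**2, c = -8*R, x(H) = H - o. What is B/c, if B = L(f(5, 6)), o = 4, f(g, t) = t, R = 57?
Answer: 27/38 ≈ 0.71053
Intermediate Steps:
x(H) = -4 + H (x(H) = H - 1*4 = H - 4 = -4 + H)
c = -456 (c = -8*57 = -456)
L(h) = -9*h**2 (L(h) = (-4 - 5)*h**2 = -9*h**2)
B = -324 (B = -9*6**2 = -9*36 = -324)
B/c = -324/(-456) = -324*(-1/456) = 27/38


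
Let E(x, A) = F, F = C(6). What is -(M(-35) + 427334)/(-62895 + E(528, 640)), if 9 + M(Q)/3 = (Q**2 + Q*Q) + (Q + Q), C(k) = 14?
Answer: 33419/4837 ≈ 6.9090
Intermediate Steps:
M(Q) = -27 + 6*Q + 6*Q**2 (M(Q) = -27 + 3*((Q**2 + Q*Q) + (Q + Q)) = -27 + 3*((Q**2 + Q**2) + 2*Q) = -27 + 3*(2*Q**2 + 2*Q) = -27 + 3*(2*Q + 2*Q**2) = -27 + (6*Q + 6*Q**2) = -27 + 6*Q + 6*Q**2)
F = 14
E(x, A) = 14
-(M(-35) + 427334)/(-62895 + E(528, 640)) = -((-27 + 6*(-35) + 6*(-35)**2) + 427334)/(-62895 + 14) = -((-27 - 210 + 6*1225) + 427334)/(-62881) = -((-27 - 210 + 7350) + 427334)*(-1)/62881 = -(7113 + 427334)*(-1)/62881 = -434447*(-1)/62881 = -1*(-33419/4837) = 33419/4837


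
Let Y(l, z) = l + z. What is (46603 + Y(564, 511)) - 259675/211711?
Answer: 10093697383/211711 ≈ 47677.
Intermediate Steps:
(46603 + Y(564, 511)) - 259675/211711 = (46603 + (564 + 511)) - 259675/211711 = (46603 + 1075) - 259675*1/211711 = 47678 - 259675/211711 = 10093697383/211711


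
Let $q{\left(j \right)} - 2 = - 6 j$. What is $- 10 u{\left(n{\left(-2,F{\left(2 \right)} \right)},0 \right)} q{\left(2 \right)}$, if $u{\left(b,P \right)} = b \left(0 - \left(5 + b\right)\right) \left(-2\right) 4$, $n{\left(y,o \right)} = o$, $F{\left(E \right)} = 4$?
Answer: $28800$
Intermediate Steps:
$q{\left(j \right)} = 2 - 6 j$
$u{\left(b,P \right)} = 4 b \left(10 + 2 b\right)$ ($u{\left(b,P \right)} = b \left(-5 - b\right) \left(-2\right) 4 = b \left(10 + 2 b\right) 4 = 4 b \left(10 + 2 b\right)$)
$- 10 u{\left(n{\left(-2,F{\left(2 \right)} \right)},0 \right)} q{\left(2 \right)} = - 10 \cdot 8 \cdot 4 \left(5 + 4\right) \left(2 - 12\right) = - 10 \cdot 8 \cdot 4 \cdot 9 \left(2 - 12\right) = \left(-10\right) 288 \left(-10\right) = \left(-2880\right) \left(-10\right) = 28800$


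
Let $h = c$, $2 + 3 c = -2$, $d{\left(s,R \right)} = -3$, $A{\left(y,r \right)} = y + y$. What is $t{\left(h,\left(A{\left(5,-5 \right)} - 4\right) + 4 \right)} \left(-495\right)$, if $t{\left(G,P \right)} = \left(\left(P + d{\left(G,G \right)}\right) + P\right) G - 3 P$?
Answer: $26070$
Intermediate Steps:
$A{\left(y,r \right)} = 2 y$
$c = - \frac{4}{3}$ ($c = - \frac{2}{3} + \frac{1}{3} \left(-2\right) = - \frac{2}{3} - \frac{2}{3} = - \frac{4}{3} \approx -1.3333$)
$h = - \frac{4}{3} \approx -1.3333$
$t{\left(G,P \right)} = - 3 P + G \left(-3 + 2 P\right)$ ($t{\left(G,P \right)} = \left(\left(P - 3\right) + P\right) G - 3 P = \left(\left(-3 + P\right) + P\right) G - 3 P = \left(-3 + 2 P\right) G - 3 P = G \left(-3 + 2 P\right) - 3 P = - 3 P + G \left(-3 + 2 P\right)$)
$t{\left(h,\left(A{\left(5,-5 \right)} - 4\right) + 4 \right)} \left(-495\right) = \left(\left(-3\right) \left(- \frac{4}{3}\right) - 3 \left(\left(2 \cdot 5 - 4\right) + 4\right) + 2 \left(- \frac{4}{3}\right) \left(\left(2 \cdot 5 - 4\right) + 4\right)\right) \left(-495\right) = \left(4 - 3 \left(\left(10 - 4\right) + 4\right) + 2 \left(- \frac{4}{3}\right) \left(\left(10 - 4\right) + 4\right)\right) \left(-495\right) = \left(4 - 3 \left(6 + 4\right) + 2 \left(- \frac{4}{3}\right) \left(6 + 4\right)\right) \left(-495\right) = \left(4 - 30 + 2 \left(- \frac{4}{3}\right) 10\right) \left(-495\right) = \left(4 - 30 - \frac{80}{3}\right) \left(-495\right) = \left(- \frac{158}{3}\right) \left(-495\right) = 26070$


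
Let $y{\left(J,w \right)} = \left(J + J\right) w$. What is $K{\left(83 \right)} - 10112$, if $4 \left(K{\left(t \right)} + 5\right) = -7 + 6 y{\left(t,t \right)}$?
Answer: $\frac{42193}{4} \approx 10548.0$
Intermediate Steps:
$y{\left(J,w \right)} = 2 J w$
$K{\left(t \right)} = - \frac{27}{4} + 3 t^{2}$ ($K{\left(t \right)} = -5 + \frac{-7 + 6 \cdot 2 t t}{4} = -5 + \frac{-7 + 6 \cdot 2 t^{2}}{4} = -5 + \frac{-7 + 12 t^{2}}{4} = -5 + \left(- \frac{7}{4} + 3 t^{2}\right) = - \frac{27}{4} + 3 t^{2}$)
$K{\left(83 \right)} - 10112 = \left(- \frac{27}{4} + 3 \cdot 83^{2}\right) - 10112 = \left(- \frac{27}{4} + 3 \cdot 6889\right) - 10112 = \left(- \frac{27}{4} + 20667\right) - 10112 = \frac{82641}{4} - 10112 = \frac{42193}{4}$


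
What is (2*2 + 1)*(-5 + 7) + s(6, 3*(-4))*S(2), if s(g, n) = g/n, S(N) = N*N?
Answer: 8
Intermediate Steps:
S(N) = N²
(2*2 + 1)*(-5 + 7) + s(6, 3*(-4))*S(2) = (2*2 + 1)*(-5 + 7) + (6/((3*(-4))))*2² = (4 + 1)*2 + (6/(-12))*4 = 5*2 + (6*(-1/12))*4 = 10 - ½*4 = 10 - 2 = 8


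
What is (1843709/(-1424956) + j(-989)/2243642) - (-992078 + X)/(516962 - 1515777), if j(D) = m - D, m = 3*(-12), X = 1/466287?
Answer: -340488756853791549041707/148899547861120269907356 ≈ -2.2867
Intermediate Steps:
X = 1/466287 ≈ 2.1446e-6
m = -36
j(D) = -36 - D
(1843709/(-1424956) + j(-989)/2243642) - (-992078 + X)/(516962 - 1515777) = (1843709/(-1424956) + (-36 - 1*(-989))/2243642) - (-992078 + 1/466287)/(516962 - 1515777) = (1843709*(-1/1424956) + (-36 + 989)*(1/2243642)) - (-462593074385)/(466287*(-998815)) = (-1843709/1424956 + 953*(1/2243642)) - (-462593074385)*(-1)/(466287*998815) = (-1843709/1424956 + 953/2243642) - 1*92518614877/93146889981 = -2067632482555/1598545564876 - 92518614877/93146889981 = -340488756853791549041707/148899547861120269907356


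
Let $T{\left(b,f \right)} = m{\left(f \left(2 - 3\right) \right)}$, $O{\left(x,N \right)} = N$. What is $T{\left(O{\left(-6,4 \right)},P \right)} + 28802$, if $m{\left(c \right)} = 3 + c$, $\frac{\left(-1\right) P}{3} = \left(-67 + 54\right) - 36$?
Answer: $28658$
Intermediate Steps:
$P = 147$ ($P = - 3 \left(\left(-67 + 54\right) - 36\right) = - 3 \left(-13 - 36\right) = \left(-3\right) \left(-49\right) = 147$)
$T{\left(b,f \right)} = 3 - f$ ($T{\left(b,f \right)} = 3 + f \left(2 - 3\right) = 3 + f \left(-1\right) = 3 - f$)
$T{\left(O{\left(-6,4 \right)},P \right)} + 28802 = \left(3 - 147\right) + 28802 = -144 + 28802 = 28658$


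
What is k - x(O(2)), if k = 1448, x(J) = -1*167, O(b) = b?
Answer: 1615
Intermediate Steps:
x(J) = -167
k - x(O(2)) = 1448 - 1*(-167) = 1448 + 167 = 1615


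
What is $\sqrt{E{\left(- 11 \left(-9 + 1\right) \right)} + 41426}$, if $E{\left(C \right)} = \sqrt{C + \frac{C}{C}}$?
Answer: $\sqrt{41426 + \sqrt{89}} \approx 203.56$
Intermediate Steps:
$E{\left(C \right)} = \sqrt{1 + C}$ ($E{\left(C \right)} = \sqrt{C + 1} = \sqrt{1 + C}$)
$\sqrt{E{\left(- 11 \left(-9 + 1\right) \right)} + 41426} = \sqrt{\sqrt{1 - 11 \left(-9 + 1\right)} + 41426} = \sqrt{\sqrt{1 - -88} + 41426} = \sqrt{\sqrt{1 + 88} + 41426} = \sqrt{\sqrt{89} + 41426} = \sqrt{41426 + \sqrt{89}}$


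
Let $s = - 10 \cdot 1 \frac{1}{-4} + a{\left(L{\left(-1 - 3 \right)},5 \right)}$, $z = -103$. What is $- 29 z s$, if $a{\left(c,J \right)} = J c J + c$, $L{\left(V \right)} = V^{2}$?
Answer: $\frac{2500119}{2} \approx 1.2501 \cdot 10^{6}$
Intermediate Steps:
$a{\left(c,J \right)} = c + c J^{2}$ ($a{\left(c,J \right)} = c J^{2} + c = c + c J^{2}$)
$s = \frac{837}{2}$ ($s = - 10 \cdot 1 \frac{1}{-4} + \left(-1 - 3\right)^{2} \left(1 + 5^{2}\right) = - 10 \cdot 1 \left(- \frac{1}{4}\right) + \left(-1 - 3\right)^{2} \left(1 + 25\right) = \left(-10\right) \left(- \frac{1}{4}\right) + \left(-4\right)^{2} \cdot 26 = \frac{5}{2} + 16 \cdot 26 = \frac{5}{2} + 416 = \frac{837}{2} \approx 418.5$)
$- 29 z s = \left(-29\right) \left(-103\right) \frac{837}{2} = 2987 \cdot \frac{837}{2} = \frac{2500119}{2}$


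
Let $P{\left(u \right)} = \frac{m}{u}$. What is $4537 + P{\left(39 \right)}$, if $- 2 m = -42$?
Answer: $\frac{58988}{13} \approx 4537.5$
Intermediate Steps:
$m = 21$ ($m = \left(- \frac{1}{2}\right) \left(-42\right) = 21$)
$P{\left(u \right)} = \frac{21}{u}$
$4537 + P{\left(39 \right)} = 4537 + \frac{21}{39} = 4537 + 21 \cdot \frac{1}{39} = 4537 + \frac{7}{13} = \frac{58988}{13}$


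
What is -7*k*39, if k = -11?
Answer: 3003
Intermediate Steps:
-7*k*39 = -7*(-11)*39 = 77*39 = 3003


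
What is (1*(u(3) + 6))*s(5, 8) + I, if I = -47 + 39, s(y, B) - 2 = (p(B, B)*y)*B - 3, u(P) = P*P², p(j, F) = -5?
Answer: -6641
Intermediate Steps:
u(P) = P³
s(y, B) = -1 - 5*B*y (s(y, B) = 2 + ((-5*y)*B - 3) = 2 + (-5*B*y - 3) = 2 + (-3 - 5*B*y) = -1 - 5*B*y)
I = -8
(1*(u(3) + 6))*s(5, 8) + I = (1*(3³ + 6))*(-1 - 5*8*5) - 8 = (1*(27 + 6))*(-1 - 200) - 8 = (1*33)*(-201) - 8 = 33*(-201) - 8 = -6633 - 8 = -6641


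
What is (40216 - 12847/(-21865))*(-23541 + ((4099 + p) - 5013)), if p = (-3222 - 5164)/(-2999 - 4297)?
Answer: -78443467560398489/79763520 ≈ -9.8345e+8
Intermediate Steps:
p = 4193/3648 (p = -8386/(-7296) = -8386*(-1/7296) = 4193/3648 ≈ 1.1494)
(40216 - 12847/(-21865))*(-23541 + ((4099 + p) - 5013)) = (40216 - 12847/(-21865))*(-23541 + ((4099 + 4193/3648) - 5013)) = (40216 - 12847*(-1/21865))*(-23541 + (14957345/3648 - 5013)) = (40216 + 12847/21865)*(-23541 - 3330079/3648) = (879335687/21865)*(-89207647/3648) = -78443467560398489/79763520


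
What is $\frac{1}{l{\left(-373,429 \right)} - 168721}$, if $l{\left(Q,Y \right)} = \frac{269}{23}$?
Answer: $- \frac{23}{3880314} \approx -5.9274 \cdot 10^{-6}$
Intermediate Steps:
$l{\left(Q,Y \right)} = \frac{269}{23}$ ($l{\left(Q,Y \right)} = 269 \cdot \frac{1}{23} = \frac{269}{23}$)
$\frac{1}{l{\left(-373,429 \right)} - 168721} = \frac{1}{\frac{269}{23} - 168721} = \frac{1}{- \frac{3880314}{23}} = - \frac{23}{3880314}$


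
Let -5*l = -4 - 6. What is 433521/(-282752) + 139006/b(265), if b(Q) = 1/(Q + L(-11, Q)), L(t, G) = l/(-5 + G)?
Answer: 677034891152591/18378880 ≈ 3.6838e+7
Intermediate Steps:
l = 2 (l = -(-4 - 6)/5 = -1/5*(-10) = 2)
L(t, G) = 2/(-5 + G)
b(Q) = 1/(Q + 2/(-5 + Q))
433521/(-282752) + 139006/b(265) = 433521/(-282752) + 139006/(((-5 + 265)/(2 + 265*(-5 + 265)))) = 433521*(-1/282752) + 139006/((260/(2 + 265*260))) = -433521/282752 + 139006/((260/(2 + 68900))) = -433521/282752 + 139006/((260/68902)) = -433521/282752 + 139006/(((1/68902)*260)) = -433521/282752 + 139006/(130/34451) = -433521/282752 + 139006*(34451/130) = -433521/282752 + 2394447853/65 = 677034891152591/18378880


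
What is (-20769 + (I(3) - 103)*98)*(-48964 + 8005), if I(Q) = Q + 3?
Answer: 1240033725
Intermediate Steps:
I(Q) = 3 + Q
(-20769 + (I(3) - 103)*98)*(-48964 + 8005) = (-20769 + ((3 + 3) - 103)*98)*(-48964 + 8005) = (-20769 + (6 - 103)*98)*(-40959) = (-20769 - 97*98)*(-40959) = (-20769 - 9506)*(-40959) = -30275*(-40959) = 1240033725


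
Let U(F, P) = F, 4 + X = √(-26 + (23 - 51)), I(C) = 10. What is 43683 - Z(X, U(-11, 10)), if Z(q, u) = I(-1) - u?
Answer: 43662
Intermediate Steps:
X = -4 + 3*I*√6 (X = -4 + √(-26 + (23 - 51)) = -4 + √(-26 - 28) = -4 + √(-54) = -4 + 3*I*√6 ≈ -4.0 + 7.3485*I)
Z(q, u) = 10 - u
43683 - Z(X, U(-11, 10)) = 43683 - (10 - 1*(-11)) = 43683 - (10 + 11) = 43683 - 1*21 = 43683 - 21 = 43662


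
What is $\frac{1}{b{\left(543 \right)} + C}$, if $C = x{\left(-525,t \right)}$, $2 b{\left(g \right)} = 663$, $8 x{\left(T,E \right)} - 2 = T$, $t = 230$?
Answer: $\frac{8}{2129} \approx 0.0037576$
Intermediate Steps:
$x{\left(T,E \right)} = \frac{1}{4} + \frac{T}{8}$
$b{\left(g \right)} = \frac{663}{2}$ ($b{\left(g \right)} = \frac{1}{2} \cdot 663 = \frac{663}{2}$)
$C = - \frac{523}{8}$ ($C = \frac{1}{4} + \frac{1}{8} \left(-525\right) = \frac{1}{4} - \frac{525}{8} = - \frac{523}{8} \approx -65.375$)
$\frac{1}{b{\left(543 \right)} + C} = \frac{1}{\frac{663}{2} - \frac{523}{8}} = \frac{1}{\frac{2129}{8}} = \frac{8}{2129}$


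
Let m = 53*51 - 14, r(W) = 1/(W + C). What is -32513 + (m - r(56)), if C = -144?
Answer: -2624511/88 ≈ -29824.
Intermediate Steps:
r(W) = 1/(-144 + W) (r(W) = 1/(W - 144) = 1/(-144 + W))
m = 2689 (m = 2703 - 14 = 2689)
-32513 + (m - r(56)) = -32513 + (2689 - 1/(-144 + 56)) = -32513 + (2689 - 1/(-88)) = -32513 + (2689 - 1*(-1/88)) = -32513 + (2689 + 1/88) = -32513 + 236633/88 = -2624511/88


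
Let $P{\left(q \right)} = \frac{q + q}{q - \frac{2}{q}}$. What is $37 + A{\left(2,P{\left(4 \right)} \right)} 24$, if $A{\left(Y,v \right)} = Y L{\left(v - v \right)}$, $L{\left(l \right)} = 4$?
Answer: $229$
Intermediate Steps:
$P{\left(q \right)} = \frac{2 q}{q - \frac{2}{q}}$
$A{\left(Y,v \right)} = 4 Y$ ($A{\left(Y,v \right)} = Y 4 = 4 Y$)
$37 + A{\left(2,P{\left(4 \right)} \right)} 24 = 37 + 4 \cdot 2 \cdot 24 = 37 + 8 \cdot 24 = 37 + 192 = 229$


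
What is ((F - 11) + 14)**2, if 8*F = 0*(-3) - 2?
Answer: 121/16 ≈ 7.5625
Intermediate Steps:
F = -1/4 (F = (0*(-3) - 2)/8 = (0 - 2)/8 = (1/8)*(-2) = -1/4 ≈ -0.25000)
((F - 11) + 14)**2 = ((-1/4 - 11) + 14)**2 = (-45/4 + 14)**2 = (11/4)**2 = 121/16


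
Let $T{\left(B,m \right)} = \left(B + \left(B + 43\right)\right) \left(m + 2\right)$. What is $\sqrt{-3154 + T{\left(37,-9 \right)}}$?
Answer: $i \sqrt{3973} \approx 63.032 i$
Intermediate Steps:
$T{\left(B,m \right)} = \left(2 + m\right) \left(43 + 2 B\right)$ ($T{\left(B,m \right)} = \left(B + \left(43 + B\right)\right) \left(2 + m\right) = \left(43 + 2 B\right) \left(2 + m\right) = \left(2 + m\right) \left(43 + 2 B\right)$)
$\sqrt{-3154 + T{\left(37,-9 \right)}} = \sqrt{-3154 + \left(86 + 4 \cdot 37 + 43 \left(-9\right) + 2 \cdot 37 \left(-9\right)\right)} = \sqrt{-3154 + \left(86 + 148 - 387 - 666\right)} = \sqrt{-3154 - 819} = \sqrt{-3973} = i \sqrt{3973}$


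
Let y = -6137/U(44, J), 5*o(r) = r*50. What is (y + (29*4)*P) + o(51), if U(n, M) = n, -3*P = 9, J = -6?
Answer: 991/44 ≈ 22.523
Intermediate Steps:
P = -3 (P = -⅓*9 = -3)
o(r) = 10*r (o(r) = (r*50)/5 = (50*r)/5 = 10*r)
y = -6137/44 ≈ -139.48
(y + (29*4)*P) + o(51) = (-6137/44 + (29*4)*(-3)) + 10*51 = (-6137/44 + 116*(-3)) + 510 = (-6137/44 - 348) + 510 = -21449/44 + 510 = 991/44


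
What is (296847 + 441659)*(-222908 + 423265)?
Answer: 147964846642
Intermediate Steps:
(296847 + 441659)*(-222908 + 423265) = 738506*200357 = 147964846642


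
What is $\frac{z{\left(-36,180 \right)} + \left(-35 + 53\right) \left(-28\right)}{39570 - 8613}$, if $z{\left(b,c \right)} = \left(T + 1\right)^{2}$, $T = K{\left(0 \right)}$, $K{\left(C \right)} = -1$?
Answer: $- \frac{168}{10319} \approx -0.016281$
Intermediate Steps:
$T = -1$
$z{\left(b,c \right)} = 0$ ($z{\left(b,c \right)} = \left(-1 + 1\right)^{2} = 0^{2} = 0$)
$\frac{z{\left(-36,180 \right)} + \left(-35 + 53\right) \left(-28\right)}{39570 - 8613} = \frac{0 + \left(-35 + 53\right) \left(-28\right)}{39570 - 8613} = \frac{0 + 18 \left(-28\right)}{30957} = \left(0 - 504\right) \frac{1}{30957} = \left(-504\right) \frac{1}{30957} = - \frac{168}{10319}$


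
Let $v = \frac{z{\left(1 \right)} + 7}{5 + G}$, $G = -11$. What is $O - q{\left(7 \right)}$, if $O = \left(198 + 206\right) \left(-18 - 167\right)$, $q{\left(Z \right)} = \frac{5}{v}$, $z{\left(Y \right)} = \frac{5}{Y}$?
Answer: $- \frac{149475}{2} \approx -74738.0$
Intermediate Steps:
$v = -2$ ($v = \frac{\frac{5}{1} + 7}{5 - 11} = \frac{5 \cdot 1 + 7}{-6} = \left(5 + 7\right) \left(- \frac{1}{6}\right) = 12 \left(- \frac{1}{6}\right) = -2$)
$q{\left(Z \right)} = - \frac{5}{2}$ ($q{\left(Z \right)} = \frac{5}{-2} = 5 \left(- \frac{1}{2}\right) = - \frac{5}{2}$)
$O = -74740$ ($O = 404 \left(-185\right) = -74740$)
$O - q{\left(7 \right)} = -74740 - - \frac{5}{2} = -74740 + \frac{5}{2} = - \frac{149475}{2}$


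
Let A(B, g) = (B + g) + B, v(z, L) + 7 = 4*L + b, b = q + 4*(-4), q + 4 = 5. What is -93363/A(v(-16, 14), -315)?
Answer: 93363/247 ≈ 377.99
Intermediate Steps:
q = 1 (q = -4 + 5 = 1)
b = -15 (b = 1 + 4*(-4) = 1 - 16 = -15)
v(z, L) = -22 + 4*L (v(z, L) = -7 + (4*L - 15) = -7 + (-15 + 4*L) = -22 + 4*L)
A(B, g) = g + 2*B
-93363/A(v(-16, 14), -315) = -93363/(-315 + 2*(-22 + 4*14)) = -93363/(-315 + 2*(-22 + 56)) = -93363/(-315 + 2*34) = -93363/(-315 + 68) = -93363/(-247) = -93363*(-1/247) = 93363/247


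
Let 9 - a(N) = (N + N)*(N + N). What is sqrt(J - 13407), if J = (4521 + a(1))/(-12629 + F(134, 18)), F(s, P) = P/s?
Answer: I*sqrt(2399725244599630)/423067 ≈ 115.79*I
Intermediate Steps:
a(N) = 9 - 4*N**2 (a(N) = 9 - (N + N)*(N + N) = 9 - 2*N*2*N = 9 - 4*N**2)
J = -151621/423067 (J = (4521 + (9 - 4*1**2))/(-12629 + 18/134) = (4521 + (9 - 4*1))/(-12629 + 18*(1/134)) = (4521 + (9 - 4))/(-12629 + 9/67) = (4521 + 5)/(-846134/67) = 4526*(-67/846134) = -151621/423067 ≈ -0.35839)
sqrt(J - 13407) = sqrt(-151621/423067 - 13407) = sqrt(-5672210890/423067) = I*sqrt(2399725244599630)/423067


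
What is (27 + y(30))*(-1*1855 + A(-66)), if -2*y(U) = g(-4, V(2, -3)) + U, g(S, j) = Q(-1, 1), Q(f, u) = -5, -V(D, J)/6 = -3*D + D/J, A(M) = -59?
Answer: -27753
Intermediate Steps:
V(D, J) = 18*D - 6*D/J (V(D, J) = -6*(-3*D + D/J) = 18*D - 6*D/J)
g(S, j) = -5
y(U) = 5/2 - U/2 (y(U) = -(-5 + U)/2 = 5/2 - U/2)
(27 + y(30))*(-1*1855 + A(-66)) = (27 + (5/2 - 1/2*30))*(-1*1855 - 59) = (27 + (5/2 - 15))*(-1855 - 59) = (27 - 25/2)*(-1914) = (29/2)*(-1914) = -27753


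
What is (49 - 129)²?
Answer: 6400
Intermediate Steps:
(49 - 129)² = (-80)² = 6400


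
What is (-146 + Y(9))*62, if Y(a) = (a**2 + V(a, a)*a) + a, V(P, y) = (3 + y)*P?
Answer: 56792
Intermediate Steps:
V(P, y) = P*(3 + y)
Y(a) = a + a**2 + a**2*(3 + a) (Y(a) = (a**2 + (a*(3 + a))*a) + a = (a**2 + a**2*(3 + a)) + a = a + a**2 + a**2*(3 + a))
(-146 + Y(9))*62 = (-146 + 9*(1 + 9 + 9*(3 + 9)))*62 = (-146 + 9*(1 + 9 + 9*12))*62 = (-146 + 9*(1 + 9 + 108))*62 = (-146 + 9*118)*62 = (-146 + 1062)*62 = 916*62 = 56792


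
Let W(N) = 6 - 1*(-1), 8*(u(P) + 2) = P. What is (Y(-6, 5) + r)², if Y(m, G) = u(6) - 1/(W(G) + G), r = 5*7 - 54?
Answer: 3721/9 ≈ 413.44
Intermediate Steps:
u(P) = -2 + P/8
W(N) = 7 (W(N) = 6 + 1 = 7)
r = -19 (r = 35 - 54 = -19)
Y(m, G) = -5/4 - 1/(7 + G) (Y(m, G) = (-2 + (⅛)*6) - 1/(7 + G) = (-2 + ¾) - 1/(7 + G) = -5/4 - 1/(7 + G))
(Y(-6, 5) + r)² = ((-39 - 5*5)/(4*(7 + 5)) - 19)² = ((¼)*(-39 - 25)/12 - 19)² = ((¼)*(1/12)*(-64) - 19)² = (-4/3 - 19)² = (-61/3)² = 3721/9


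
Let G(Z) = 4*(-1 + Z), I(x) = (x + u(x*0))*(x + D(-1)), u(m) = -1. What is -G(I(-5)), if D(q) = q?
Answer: -140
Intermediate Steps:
I(x) = (-1 + x)**2 (I(x) = (x - 1)*(x - 1) = (-1 + x)*(-1 + x) = (-1 + x)**2)
G(Z) = -4 + 4*Z
-G(I(-5)) = -(-4 + 4*(1 + (-5)**2 - 2*(-5))) = -(-4 + 4*(1 + 25 + 10)) = -(-4 + 4*36) = -(-4 + 144) = -1*140 = -140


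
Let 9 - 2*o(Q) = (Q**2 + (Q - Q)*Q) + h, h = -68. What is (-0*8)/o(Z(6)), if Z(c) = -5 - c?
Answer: 0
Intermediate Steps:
o(Q) = 77/2 - Q**2/2 (o(Q) = 9/2 - ((Q**2 + (Q - Q)*Q) - 68)/2 = 9/2 - ((Q**2 + 0*Q) - 68)/2 = 9/2 - ((Q**2 + 0) - 68)/2 = 9/2 - (Q**2 - 68)/2 = 9/2 - (-68 + Q**2)/2 = 9/2 + (34 - Q**2/2) = 77/2 - Q**2/2)
(-0*8)/o(Z(6)) = (-0*8)/(77/2 - (-5 - 1*6)**2/2) = (-339*0)/(77/2 - (-5 - 6)**2/2) = 0/(77/2 - 1/2*(-11)**2) = 0/(77/2 - 1/2*121) = 0/(77/2 - 121/2) = 0/(-22) = 0*(-1/22) = 0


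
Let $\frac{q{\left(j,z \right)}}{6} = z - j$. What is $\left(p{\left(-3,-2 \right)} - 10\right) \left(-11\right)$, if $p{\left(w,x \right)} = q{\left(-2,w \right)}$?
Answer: $176$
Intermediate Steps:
$q{\left(j,z \right)} = - 6 j + 6 z$ ($q{\left(j,z \right)} = 6 \left(z - j\right) = - 6 j + 6 z$)
$p{\left(w,x \right)} = 12 + 6 w$ ($p{\left(w,x \right)} = \left(-6\right) \left(-2\right) + 6 w = 12 + 6 w$)
$\left(p{\left(-3,-2 \right)} - 10\right) \left(-11\right) = \left(\left(12 + 6 \left(-3\right)\right) - 10\right) \left(-11\right) = \left(\left(12 - 18\right) - 10\right) \left(-11\right) = \left(-6 - 10\right) \left(-11\right) = \left(-16\right) \left(-11\right) = 176$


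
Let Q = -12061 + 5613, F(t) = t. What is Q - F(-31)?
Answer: -6417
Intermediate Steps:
Q = -6448
Q - F(-31) = -6448 - 1*(-31) = -6448 + 31 = -6417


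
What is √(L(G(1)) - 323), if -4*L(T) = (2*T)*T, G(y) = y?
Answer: I*√1294/2 ≈ 17.986*I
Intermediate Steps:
L(T) = -T²/2 (L(T) = -2*T*T/4 = -T²/2)
√(L(G(1)) - 323) = √(-½*1² - 323) = √(-½*1 - 323) = √(-½ - 323) = √(-647/2) = I*√1294/2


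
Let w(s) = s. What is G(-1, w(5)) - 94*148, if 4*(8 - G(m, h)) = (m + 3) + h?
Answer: -55623/4 ≈ -13906.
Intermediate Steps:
G(m, h) = 29/4 - h/4 - m/4 (G(m, h) = 8 - ((m + 3) + h)/4 = 8 - ((3 + m) + h)/4 = 8 - (3 + h + m)/4 = 8 + (-¾ - h/4 - m/4) = 29/4 - h/4 - m/4)
G(-1, w(5)) - 94*148 = (29/4 - ¼*5 - ¼*(-1)) - 94*148 = (29/4 - 5/4 + ¼) - 13912 = 25/4 - 13912 = -55623/4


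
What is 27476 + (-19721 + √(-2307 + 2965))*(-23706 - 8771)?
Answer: 640506393 - 32477*√658 ≈ 6.3967e+8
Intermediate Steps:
27476 + (-19721 + √(-2307 + 2965))*(-23706 - 8771) = 27476 + (-19721 + √658)*(-32477) = 27476 + (640478917 - 32477*√658) = 640506393 - 32477*√658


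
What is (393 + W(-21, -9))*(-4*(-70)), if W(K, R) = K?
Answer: 104160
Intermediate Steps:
(393 + W(-21, -9))*(-4*(-70)) = (393 - 21)*(-4*(-70)) = 372*280 = 104160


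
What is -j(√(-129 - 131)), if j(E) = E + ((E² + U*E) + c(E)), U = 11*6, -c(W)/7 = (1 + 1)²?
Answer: 288 - 134*I*√65 ≈ 288.0 - 1080.3*I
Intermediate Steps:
c(W) = -28 (c(W) = -7*(1 + 1)² = -7*2² = -7*4 = -28)
U = 66
j(E) = -28 + E² + 67*E (j(E) = E + ((E² + 66*E) - 28) = E + (-28 + E² + 66*E) = -28 + E² + 67*E)
-j(√(-129 - 131)) = -(-28 + (√(-129 - 131))² + 67*√(-129 - 131)) = -(-28 + (√(-260))² + 67*√(-260)) = -(-28 + (2*I*√65)² + 67*(2*I*√65)) = -(-28 - 260 + 134*I*√65) = -(-288 + 134*I*√65) = 288 - 134*I*√65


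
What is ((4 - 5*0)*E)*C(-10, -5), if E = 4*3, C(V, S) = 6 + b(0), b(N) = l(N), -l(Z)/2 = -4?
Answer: 672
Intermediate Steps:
l(Z) = 8 (l(Z) = -2*(-4) = 8)
b(N) = 8
C(V, S) = 14 (C(V, S) = 6 + 8 = 14)
E = 12
((4 - 5*0)*E)*C(-10, -5) = ((4 - 5*0)*12)*14 = ((4 + 0)*12)*14 = (4*12)*14 = 48*14 = 672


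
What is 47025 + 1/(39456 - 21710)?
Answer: 834505651/17746 ≈ 47025.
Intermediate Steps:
47025 + 1/(39456 - 21710) = 47025 + 1/17746 = 834505651/17746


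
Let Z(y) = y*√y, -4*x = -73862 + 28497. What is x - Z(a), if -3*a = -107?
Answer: 45365/4 - 107*√321/9 ≈ 11128.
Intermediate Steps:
a = 107/3 (a = -⅓*(-107) = 107/3 ≈ 35.667)
x = 45365/4 (x = -(-73862 + 28497)/4 = -¼*(-45365) = 45365/4 ≈ 11341.)
Z(y) = y^(3/2)
x - Z(a) = 45365/4 - (107/3)^(3/2) = 45365/4 - 107*√321/9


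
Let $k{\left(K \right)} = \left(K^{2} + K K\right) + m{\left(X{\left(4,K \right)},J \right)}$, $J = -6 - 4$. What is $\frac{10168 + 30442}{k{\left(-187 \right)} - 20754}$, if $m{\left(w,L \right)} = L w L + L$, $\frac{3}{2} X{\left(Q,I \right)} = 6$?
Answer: $\frac{20305}{24787} \approx 0.81918$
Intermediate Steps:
$X{\left(Q,I \right)} = 4$ ($X{\left(Q,I \right)} = \frac{2}{3} \cdot 6 = 4$)
$J = -10$ ($J = -6 - 4 = -10$)
$m{\left(w,L \right)} = L + w L^{2}$ ($m{\left(w,L \right)} = w L^{2} + L = L + w L^{2}$)
$k{\left(K \right)} = 390 + 2 K^{2}$ ($k{\left(K \right)} = \left(K^{2} + K K\right) - 10 \left(1 - 40\right) = \left(K^{2} + K^{2}\right) - 10 \left(1 - 40\right) = 2 K^{2} - -390 = 2 K^{2} + 390 = 390 + 2 K^{2}$)
$\frac{10168 + 30442}{k{\left(-187 \right)} - 20754} = \frac{10168 + 30442}{\left(390 + 2 \left(-187\right)^{2}\right) - 20754} = \frac{40610}{\left(390 + 2 \cdot 34969\right) - 20754} = \frac{40610}{\left(390 + 69938\right) - 20754} = \frac{40610}{70328 - 20754} = \frac{40610}{49574} = 40610 \cdot \frac{1}{49574} = \frac{20305}{24787}$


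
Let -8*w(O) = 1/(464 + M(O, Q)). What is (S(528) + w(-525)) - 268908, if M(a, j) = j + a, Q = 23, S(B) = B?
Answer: -81587519/304 ≈ -2.6838e+5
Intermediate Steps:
M(a, j) = a + j
w(O) = -1/(8*(487 + O)) (w(O) = -1/(8*(464 + (O + 23))) = -1/(8*(464 + (23 + O))) = -1/(8*(487 + O)))
(S(528) + w(-525)) - 268908 = (528 - 1/(3896 + 8*(-525))) - 268908 = (528 - 1/(3896 - 4200)) - 268908 = (528 - 1/(-304)) - 268908 = (528 - 1*(-1/304)) - 268908 = (528 + 1/304) - 268908 = 160513/304 - 268908 = -81587519/304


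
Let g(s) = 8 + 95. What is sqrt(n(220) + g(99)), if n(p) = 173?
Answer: 2*sqrt(69) ≈ 16.613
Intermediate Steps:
g(s) = 103
sqrt(n(220) + g(99)) = sqrt(173 + 103) = sqrt(276) = 2*sqrt(69)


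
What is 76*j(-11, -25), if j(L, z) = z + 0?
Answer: -1900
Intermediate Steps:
j(L, z) = z
76*j(-11, -25) = 76*(-25) = -1900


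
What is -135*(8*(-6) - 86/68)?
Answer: 226125/34 ≈ 6650.7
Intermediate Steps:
-135*(8*(-6) - 86/68) = -135*(-48 - 86*1/68) = -135*(-48 - 43/34) = -135*(-1675/34) = 226125/34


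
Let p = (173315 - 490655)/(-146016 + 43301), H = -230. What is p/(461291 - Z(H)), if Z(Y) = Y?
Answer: 63468/9481025903 ≈ 6.6942e-6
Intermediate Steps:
p = 63468/20543 (p = -317340/(-102715) = -317340*(-1/102715) = 63468/20543 ≈ 3.0895)
p/(461291 - Z(H)) = 63468/(20543*(461291 - 1*(-230))) = 63468/(20543*(461291 + 230)) = (63468/20543)/461521 = (63468/20543)*(1/461521) = 63468/9481025903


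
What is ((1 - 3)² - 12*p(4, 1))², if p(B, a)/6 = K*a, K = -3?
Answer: 48400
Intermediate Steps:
p(B, a) = -18*a (p(B, a) = 6*(-3*a) = -18*a)
((1 - 3)² - 12*p(4, 1))² = ((1 - 3)² - (-216))² = ((-2)² - 12*(-18))² = (4 + 216)² = 220² = 48400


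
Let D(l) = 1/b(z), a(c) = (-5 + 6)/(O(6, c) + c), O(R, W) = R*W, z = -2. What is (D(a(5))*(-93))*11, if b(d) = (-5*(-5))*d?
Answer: 1023/50 ≈ 20.460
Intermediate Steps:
b(d) = 25*d
a(c) = 1/(7*c) (a(c) = (-5 + 6)/(6*c + c) = 1/(7*c))
D(l) = -1/50 (D(l) = 1/(25*(-2)) = 1/(-50) = -1/50)
(D(a(5))*(-93))*11 = -1/50*(-93)*11 = (93/50)*11 = 1023/50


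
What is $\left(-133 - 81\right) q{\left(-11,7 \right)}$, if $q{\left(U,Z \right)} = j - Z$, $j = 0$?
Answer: $1498$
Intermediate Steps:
$q{\left(U,Z \right)} = - Z$ ($q{\left(U,Z \right)} = 0 - Z = - Z$)
$\left(-133 - 81\right) q{\left(-11,7 \right)} = \left(-133 - 81\right) \left(\left(-1\right) 7\right) = \left(-214\right) \left(-7\right) = 1498$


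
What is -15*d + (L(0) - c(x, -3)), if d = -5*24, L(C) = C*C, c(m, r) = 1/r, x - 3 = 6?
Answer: 5401/3 ≈ 1800.3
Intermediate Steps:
x = 9 (x = 3 + 6 = 9)
L(C) = C²
d = -120
-15*d + (L(0) - c(x, -3)) = -15*(-120) + (0² - 1/(-3)) = 1800 + (0 - 1*(-⅓)) = 1800 + (0 + ⅓) = 1800 + ⅓ = 5401/3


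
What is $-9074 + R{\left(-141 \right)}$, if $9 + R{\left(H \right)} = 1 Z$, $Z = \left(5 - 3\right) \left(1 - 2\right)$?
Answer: $-9085$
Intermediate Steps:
$Z = -2$ ($Z = 2 \left(-1\right) = -2$)
$R{\left(H \right)} = -11$ ($R{\left(H \right)} = -9 + 1 \left(-2\right) = -9 - 2 = -11$)
$-9074 + R{\left(-141 \right)} = -9074 - 11 = -9085$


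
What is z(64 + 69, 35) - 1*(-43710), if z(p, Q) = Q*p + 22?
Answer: 48387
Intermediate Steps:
z(p, Q) = 22 + Q*p
z(64 + 69, 35) - 1*(-43710) = (22 + 35*(64 + 69)) - 1*(-43710) = (22 + 35*133) + 43710 = (22 + 4655) + 43710 = 4677 + 43710 = 48387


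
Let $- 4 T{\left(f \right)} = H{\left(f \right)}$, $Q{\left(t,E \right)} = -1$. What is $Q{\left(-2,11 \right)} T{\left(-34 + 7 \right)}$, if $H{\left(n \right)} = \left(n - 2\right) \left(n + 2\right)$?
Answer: $\frac{725}{4} \approx 181.25$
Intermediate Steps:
$H{\left(n \right)} = \left(-2 + n\right) \left(2 + n\right)$
$T{\left(f \right)} = 1 - \frac{f^{2}}{4}$ ($T{\left(f \right)} = - \frac{-4 + f^{2}}{4} = 1 - \frac{f^{2}}{4}$)
$Q{\left(-2,11 \right)} T{\left(-34 + 7 \right)} = - (1 - \frac{\left(-34 + 7\right)^{2}}{4}) = - (1 - \frac{\left(-27\right)^{2}}{4}) = - (1 - \frac{729}{4}) = \left(-1\right) \left(- \frac{725}{4}\right) = \frac{725}{4}$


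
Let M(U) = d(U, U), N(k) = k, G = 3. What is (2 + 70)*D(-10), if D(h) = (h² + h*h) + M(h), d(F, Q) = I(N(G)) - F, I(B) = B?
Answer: 15336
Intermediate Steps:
d(F, Q) = 3 - F
M(U) = 3 - U
D(h) = 3 - h + 2*h² (D(h) = (h² + h*h) + (3 - h) = (h² + h²) + (3 - h) = 2*h² + (3 - h) = 3 - h + 2*h²)
(2 + 70)*D(-10) = (2 + 70)*(3 - 1*(-10) + 2*(-10)²) = 72*(3 + 10 + 2*100) = 72*(3 + 10 + 200) = 72*213 = 15336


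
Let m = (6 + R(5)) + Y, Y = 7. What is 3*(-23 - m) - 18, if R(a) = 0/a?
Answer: -126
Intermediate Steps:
R(a) = 0
m = 13 (m = (6 + 0) + 7 = 6 + 7 = 13)
3*(-23 - m) - 18 = 3*(-23 - 1*13) - 18 = 3*(-23 - 13) - 18 = 3*(-36) - 18 = -108 - 18 = -126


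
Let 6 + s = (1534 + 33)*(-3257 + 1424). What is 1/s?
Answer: -1/2872317 ≈ -3.4815e-7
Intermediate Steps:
s = -2872317 (s = -6 + (1534 + 33)*(-3257 + 1424) = -6 + 1567*(-1833) = -6 - 2872311 = -2872317)
1/s = 1/(-2872317) = -1/2872317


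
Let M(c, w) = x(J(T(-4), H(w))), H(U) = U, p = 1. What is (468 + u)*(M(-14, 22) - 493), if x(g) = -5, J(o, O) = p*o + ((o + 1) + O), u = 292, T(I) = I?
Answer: -378480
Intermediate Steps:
J(o, O) = 1 + O + 2*o (J(o, O) = 1*o + ((o + 1) + O) = o + ((1 + o) + O) = o + (1 + O + o) = 1 + O + 2*o)
M(c, w) = -5
(468 + u)*(M(-14, 22) - 493) = (468 + 292)*(-5 - 493) = 760*(-498) = -378480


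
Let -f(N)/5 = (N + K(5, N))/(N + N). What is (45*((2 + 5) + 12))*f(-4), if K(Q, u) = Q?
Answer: 4275/8 ≈ 534.38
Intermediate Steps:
f(N) = -5*(5 + N)/(2*N) (f(N) = -5*(N + 5)/(N + N) = -5*(5 + N)/(2*N))
(45*((2 + 5) + 12))*f(-4) = (45*((2 + 5) + 12))*((5/2)*(-5 - 1*(-4))/(-4)) = (45*(7 + 12))*((5/2)*(-1/4)*(-5 + 4)) = (45*19)*((5/2)*(-1/4)*(-1)) = 855*(5/8) = 4275/8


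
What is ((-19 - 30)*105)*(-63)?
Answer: 324135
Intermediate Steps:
((-19 - 30)*105)*(-63) = -49*105*(-63) = -5145*(-63) = 324135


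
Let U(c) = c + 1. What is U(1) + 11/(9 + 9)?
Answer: 47/18 ≈ 2.6111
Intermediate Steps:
U(c) = 1 + c
U(1) + 11/(9 + 9) = (1 + 1) + 11/(9 + 9) = 2 + 11/18 = 47/18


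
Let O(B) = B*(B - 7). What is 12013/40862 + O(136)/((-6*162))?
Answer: -58767191/3309822 ≈ -17.755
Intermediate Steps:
O(B) = B*(-7 + B)
12013/40862 + O(136)/((-6*162)) = 12013/40862 + (136*(-7 + 136))/((-6*162)) = 12013*(1/40862) + (136*129)/(-972) = 12013/40862 + 17544*(-1/972) = 12013/40862 - 1462/81 = -58767191/3309822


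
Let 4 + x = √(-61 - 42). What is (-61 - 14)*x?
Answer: 300 - 75*I*√103 ≈ 300.0 - 761.17*I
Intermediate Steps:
x = -4 + I*√103 (x = -4 + √(-61 - 42) = -4 + √(-103) = -4 + I*√103 ≈ -4.0 + 10.149*I)
(-61 - 14)*x = (-61 - 14)*(-4 + I*√103) = -75*(-4 + I*√103) = 300 - 75*I*√103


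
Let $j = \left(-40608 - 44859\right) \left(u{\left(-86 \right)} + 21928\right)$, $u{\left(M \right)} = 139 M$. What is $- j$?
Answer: $852447858$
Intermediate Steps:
$j = -852447858$ ($j = \left(-40608 - 44859\right) \left(139 \left(-86\right) + 21928\right) = - 85467 \left(-11954 + 21928\right) = \left(-85467\right) 9974 = -852447858$)
$- j = \left(-1\right) \left(-852447858\right) = 852447858$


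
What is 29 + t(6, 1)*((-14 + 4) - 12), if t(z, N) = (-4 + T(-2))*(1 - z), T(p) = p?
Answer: -631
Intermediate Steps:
t(z, N) = -6 + 6*z (t(z, N) = (-4 - 2)*(1 - z) = -6*(1 - z) = -6 + 6*z)
29 + t(6, 1)*((-14 + 4) - 12) = 29 + (-6 + 6*6)*((-14 + 4) - 12) = 29 + (-6 + 36)*(-10 - 12) = 29 + 30*(-22) = 29 - 660 = -631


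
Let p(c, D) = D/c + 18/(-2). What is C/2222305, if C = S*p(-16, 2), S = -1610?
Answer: 11753/1777844 ≈ 0.0066108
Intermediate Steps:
p(c, D) = -9 + D/c (p(c, D) = D/c + 18*(-½) = D/c - 9 = -9 + D/c)
C = 58765/4 (C = -1610*(-9 + 2/(-16)) = -1610*(-9 + 2*(-1/16)) = -1610*(-9 - ⅛) = -1610*(-73/8) = 58765/4 ≈ 14691.)
C/2222305 = (58765/4)/2222305 = (58765/4)*(1/2222305) = 11753/1777844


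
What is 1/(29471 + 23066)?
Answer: 1/52537 ≈ 1.9034e-5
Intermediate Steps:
1/(29471 + 23066) = 1/52537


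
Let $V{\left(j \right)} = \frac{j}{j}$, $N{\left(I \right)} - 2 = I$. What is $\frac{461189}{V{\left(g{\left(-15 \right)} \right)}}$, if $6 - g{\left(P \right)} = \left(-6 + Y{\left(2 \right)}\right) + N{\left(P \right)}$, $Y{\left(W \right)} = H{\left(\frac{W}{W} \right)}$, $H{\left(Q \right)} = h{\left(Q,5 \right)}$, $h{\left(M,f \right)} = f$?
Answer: $461189$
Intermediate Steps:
$N{\left(I \right)} = 2 + I$
$H{\left(Q \right)} = 5$
$Y{\left(W \right)} = 5$
$g{\left(P \right)} = 5 - P$ ($g{\left(P \right)} = 6 - \left(\left(-6 + 5\right) + \left(2 + P\right)\right) = 6 - \left(-1 + \left(2 + P\right)\right) = 6 - \left(1 + P\right) = 5 - P$)
$V{\left(j \right)} = 1$
$\frac{461189}{V{\left(g{\left(-15 \right)} \right)}} = \frac{461189}{1} = 461189 \cdot 1 = 461189$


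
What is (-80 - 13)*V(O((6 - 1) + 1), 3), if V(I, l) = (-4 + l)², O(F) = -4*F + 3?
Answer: -93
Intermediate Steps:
O(F) = 3 - 4*F
(-80 - 13)*V(O((6 - 1) + 1), 3) = (-80 - 13)*(-4 + 3)² = -93*(-1)² = -93*1 = -93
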